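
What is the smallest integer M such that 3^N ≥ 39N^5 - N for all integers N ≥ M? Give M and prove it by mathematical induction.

At N = 15: 14348907 < 29615610, so the inequality fails and M ≥ 16. We prove 3^N ≥ 39N^5 - N for all N ≥ 16.
For the base case N = 16: 3^N = 43046721 and 39N^5 - N = 40894448, so 43046721 ≥ 40894448.
Inductive step: suppose the statement holds for some i ≥ 16, so 3^i ≥ 39i^5 - i.
Then 3^(i + 1) = 3·(3^i) ≥ 3·(39i^5 - i).
Also, for i ≥ 16 we have 3·(39i^5 - i) ≥ 39(i+1)^5 - (i+1), since 3·(39i^5 - i) − (39(i+1)^5 - (i+1)) = 78i^5 - 195i^4 - 390i^3 - 390i^2 - 197i - 38, which is nonnegative for all i ≥ 16.
Combining, 3^(i + 1) ≥ 39(i+1)^5 - (i+1).
By induction, the statement is established for all N ≥ 16.
Hence the smallest such M is 16.

M = 16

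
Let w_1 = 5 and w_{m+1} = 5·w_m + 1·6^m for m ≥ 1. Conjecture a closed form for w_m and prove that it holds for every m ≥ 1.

w_m = -5^(m - 1) + 6^m

Computing the first terms: w_1 = 5, w_2 = 31, w_3 = 191. This suggests w_m = -5^(m - 1) + 6^m.
Base case (m = 1): the formula gives 5 = 5 = w_1.
For the inductive step, assume it holds for an arbitrary i ≥ 1, so w_i = -5^(i - 1) + 6^i.
Then w_{i+1} = 5·w_i + 1·6^i = 5·(-5^(i - 1) + 6^i) + 1·6^i = -5^i + 6^(i + 1) = -5^((i+1) - 1) + 6^(i+1),
which is the claimed formula at m = i+1.
By the principle of mathematical induction, the result holds for all m ≥ 1.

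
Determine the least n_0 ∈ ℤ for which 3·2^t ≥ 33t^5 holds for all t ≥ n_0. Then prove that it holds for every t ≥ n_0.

n_0 = 28

At t = 27: 402653184 < 473513931, so the inequality fails and n_0 ≥ 28. We prove 3·2^t ≥ 33t^5 for all t ≥ 28.
When t = 28: 3·2^t = 805306368 and 33t^5 = 567942144, so 805306368 ≥ 567942144.
Suppose the result is true for t = m, so 3·2^m ≥ 33m^5.
Then 3·2^(m + 1) = 2·(3·2^m) ≥ 2·(33m^5).
Also, for m ≥ 28 we have 2·(33m^5) ≥ 33(m+1)^5, since 2 ≥ (1 + 1/m)^5 for all m ≥ 28.
Combining, 3·2^(m + 1) ≥ 33(m+1)^5.
By the principle of mathematical induction, the result holds for all t ≥ 28.
Hence the smallest such n_0 is 28.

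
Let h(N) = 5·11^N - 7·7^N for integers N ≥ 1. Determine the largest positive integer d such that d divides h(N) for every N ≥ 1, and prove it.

Computing the first values: h(1) = 6 and h(2) = 262; gcd(6, 262) = 2, so d ≤ 2.
We prove 2 | 5·11^N - 7·7^N for all N ≥ 1 by induction on N.
When N = 1: h(1) = 6 = 2·(3), so 2 | h(1).
Inductive step: suppose the statement holds for some p ≥ 1, i.e. 2 | h(p). Then
h(p+1) − 11·h(p) = (5·11^(p+1) - 7·7^(p+1)) − 11·(5·11^p - 7·7^p) = (-7)·7^p·(7 − 11) = (28)·7^p. Since 2 | h(p) by the inductive hypothesis, 2 | 11·h(p); and 2 | 28 since 28 = 2·14. Therefore 2 | h(p+1).
By induction, the statement is established for all N ≥ 1.
Therefore the largest such d is 2.

d = 2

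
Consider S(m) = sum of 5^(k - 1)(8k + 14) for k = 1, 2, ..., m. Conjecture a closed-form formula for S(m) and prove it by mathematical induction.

S(m) = 5^m(2m + 3) - 3

We claim S(m) = 5^m(2m + 3) - 3 for all m ≥ 1.
Base case (m = 1): S(1) = 22, and the closed form gives 22. They agree.
Inductive step: assume the claim holds for m = k, so S(k) = 5^k(2k + 3) - 3.
Then S(k+1) = S(k) + (5^k(8k + 22)) = (5^k(2k + 3) - 3) + (5^k(8k + 22)).
Simplifying, S(k+1) = 10·5^k·k + 25·5^k - 3 = 5^(k+1)(2(k+1) + 3) - 3,
which is the closed form with m = k+1.
By the principle of mathematical induction, the result holds for all m ≥ 1.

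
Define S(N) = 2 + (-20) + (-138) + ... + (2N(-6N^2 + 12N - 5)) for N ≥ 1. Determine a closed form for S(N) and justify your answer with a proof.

We claim S(N) = -N(N + 1)(3N^2 - 5N + 1) for all N ≥ 1.
Base step (N = 1): S(1) = 2, and the closed form gives 2. They agree.
Inductive step: assume the claim holds for N = j, so S(j) = j(-3j^3 + 2j^2 + 4j - 1).
Then S(j+1) = S(j) + (-12j^3 - 12j^2 + 2j + 2) = (j(-3j^3 + 2j^2 + 4j - 1)) + (-12j^3 - 12j^2 + 2j + 2).
Simplifying, S(j+1) = -(j + 1)(j + 2)(3j^2 + j - 1) = -(j+1)((j+1) + 1)(3(j+1)^2 - 5(j+1) + 1),
which is the closed form with N = j+1.
This completes the induction.

S(N) = -N(N + 1)(3N^2 - 5N + 1)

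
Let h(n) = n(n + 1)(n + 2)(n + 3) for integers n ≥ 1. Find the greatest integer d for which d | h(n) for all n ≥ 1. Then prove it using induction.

Computing the first values: h(1) = 24 and h(2) = 120; gcd(24, 120) = 24, so d ≤ 24.
We prove 24 | n(n + 1)(n + 2)(n + 3) for all n ≥ 1 by induction on n.
When n = 1: h(1) = 24 = 24·(1), so 24 | h(1).
Suppose the result is true for n = j, i.e. 24 | h(j). Then
h(j+1) − h(j) = (j+1)·(j+2)·(j+3)·(j+4) − j·(j+1)·(j+2)·(j+3) = (j+1)·(j+2)·(j+3)·[(j+4) − j] = 4·(j+1)·(j+2)·(j+3). The product of 3 consecutive integers is divisible by (3)! = 6, so h(j+1) − h(j) is divisible by 4·6 = 24. By the inductive hypothesis 24 | h(j), hence 24 | h(j+1).
By the principle of mathematical induction, the result holds for all n ≥ 1.
Therefore the largest such d is 24.

d = 24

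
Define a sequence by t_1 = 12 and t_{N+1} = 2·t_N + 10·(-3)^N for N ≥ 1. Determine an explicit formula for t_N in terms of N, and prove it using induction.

t_N = -2(-3)^N + 3·2^N

Computing the first terms: t_1 = 12, t_2 = -6, t_3 = 78. This suggests t_N = -2(-3)^N + 3·2^N.
Base case (N = 1): the formula gives 12 = 12 = t_1.
Suppose the result is true for N = k, so t_k = -2(-3)^k + 3·2^k.
Then t_{k+1} = 2·t_k + 10·(-3)^k = 2·(-2(-3)^k + 3·2^k) + 10·(-3)^k = -2(-3)^(k + 1) + 3·2^(k + 1),
which is the claimed formula at N = k+1.
Hence, by induction on N, the claim holds for every N ≥ 1.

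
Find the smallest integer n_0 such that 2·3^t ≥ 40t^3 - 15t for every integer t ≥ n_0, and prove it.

At t = 8: 13122 < 20360, so the inequality fails and n_0 ≥ 9. We prove 2·3^t ≥ 40t^3 - 15t for all t ≥ 9.
When t = 9: 2·3^t = 39366 and 40t^3 - 15t = 29025, so 39366 ≥ 29025.
Suppose the result is true for t = m, so 2·3^m ≥ 40m^3 - 15m.
Then 2·3^(m + 1) = 3·(2·3^m) ≥ 3·(40m^3 - 15m).
Also, for m ≥ 9 we have 3·(40m^3 - 15m) ≥ 40(m+1)^3 - 15(m+1), since 3·(40m^3 - 15m) − (40(m+1)^3 - 15(m+1)) = 80m^3 - 120m^2 - 150m - 25, which is nonnegative for all m ≥ 9.
Combining, 2·3^(m + 1) ≥ 40(m+1)^3 - 15(m+1).
Hence, by induction on t, the claim holds for every t ≥ 9.
Hence the smallest such n_0 is 9.

n_0 = 9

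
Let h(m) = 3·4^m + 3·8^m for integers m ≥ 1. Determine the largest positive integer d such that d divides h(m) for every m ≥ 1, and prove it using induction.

Computing the first values: h(1) = 36 and h(2) = 240; gcd(36, 240) = 12, so d ≤ 12.
We prove 12 | 3·4^m + 3·8^m for all m ≥ 1 by induction on m.
Base step (m = 1): h(1) = 36 = 12·(3), so 12 | h(1).
Inductive step: suppose the statement holds for some i ≥ 1, i.e. 12 | h(i). Then
h(i+1) − 8·h(i) = (3·4^(i+1) + 3·8^(i+1)) − 8·(3·4^i + 3·8^i) = (3)·4^i·(4 − 8) = (-12)·4^i. Since 12 | h(i) by the inductive hypothesis, 12 | 8·h(i); and 12 | -12 since -12 = 12·-1. Therefore 12 | h(i+1).
This completes the induction.
Therefore the largest such d is 12.

d = 12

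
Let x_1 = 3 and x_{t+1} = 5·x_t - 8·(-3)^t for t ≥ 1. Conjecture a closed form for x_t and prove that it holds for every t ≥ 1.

Computing the first terms: x_1 = 3, x_2 = 39, x_3 = 123. This suggests x_t = (-3)^t + 6·5^(t - 1).
Base step (t = 1): the formula gives 3 = 3 = x_1.
Inductive step: suppose the statement holds for some m ≥ 1, so x_m = (-3)^m + 6·5^(m - 1).
Then x_{m+1} = 5·x_m - 8·(-3)^m = 5·((-3)^m + 6·5^(m - 1)) - 8·(-3)^m = (-3)^(m + 1) + 6·5^m = (-3)^(m+1) + 6·5^((m+1) - 1),
which is the claimed formula at t = m+1.
Hence, by induction on t, the claim holds for every t ≥ 1.

x_t = (-3)^t + 6·5^(t - 1)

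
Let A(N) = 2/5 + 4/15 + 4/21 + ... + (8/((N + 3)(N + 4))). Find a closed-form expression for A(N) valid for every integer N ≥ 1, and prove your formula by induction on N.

We claim A(N) = 2N/(N + 4) for all N ≥ 1.
Base step (N = 1): A(1) = 2/5, and the closed form gives 2/5. They agree.
Inductive step: suppose the statement holds for some i ≥ 1, so A(i) = 2i/(i + 4).
Then A(i+1) = A(i) + (8/((i + 4)(i + 5))) = (2i/(i + 4)) + (8/((i + 4)(i + 5))).
Simplifying, A(i+1) = 2(i + 1)/(i + 5) = 2(i+1)/((i+1) + 4),
which is the closed form with N = i+1.
This completes the induction.

A(N) = 2N/(N + 4)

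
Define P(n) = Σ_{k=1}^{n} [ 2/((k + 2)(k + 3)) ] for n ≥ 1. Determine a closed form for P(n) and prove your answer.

P(n) = 2n/(3(n + 3))

We claim P(n) = 2n/(3(n + 3)) for all n ≥ 1.
For the base case n = 1: P(1) = 1/6, and the closed form gives 1/6. They agree.
Inductive step: assume the claim holds for n = k, so P(k) = 2k/(3(k + 3)).
Then P(k+1) = P(k) + (2/((k + 3)(k + 4))) = (2k/(3(k + 3))) + (2/((k + 3)(k + 4))).
Simplifying, P(k+1) = 2(k + 1)/(3(k + 4)) = 2(k+1)/(3((k+1) + 3)),
which is the closed form with n = k+1.
By induction, the statement is established for all n ≥ 1.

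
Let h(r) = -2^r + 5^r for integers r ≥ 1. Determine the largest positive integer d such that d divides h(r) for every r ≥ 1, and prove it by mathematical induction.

Computing the first values: h(1) = 3 and h(2) = 21; gcd(3, 21) = 3, so d ≤ 3.
We prove 3 | -2^r + 5^r for all r ≥ 1 by induction on r.
When r = 1: h(1) = 3 = 3·(1), so 3 | h(1).
For the inductive step, assume it holds for an arbitrary j ≥ 1, i.e. 3 | h(j). Then
5^{j+1} − 2^{j+1} = 5·5^j − 2·2^j = 5·(5^j − 2^j) + (3)·2^j. The first term is divisible by 3 by the inductive hypothesis, and the second term (3)·2^j is divisible by 3 since 3 | 3. Hence 3 | h(j+1).
By induction, the statement is established for all r ≥ 1.
Therefore the largest such d is 3.

d = 3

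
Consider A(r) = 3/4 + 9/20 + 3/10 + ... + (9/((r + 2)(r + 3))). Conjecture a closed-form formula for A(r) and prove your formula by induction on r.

We claim A(r) = 3r/(r + 3) for all r ≥ 1.
Base case (r = 1): A(1) = 3/4, and the closed form gives 3/4. They agree.
For the inductive step, assume it holds for an arbitrary p ≥ 1, so A(p) = 3p/(p + 3).
Then A(p+1) = A(p) + (9/((p + 3)(p + 4))) = (3p/(p + 3)) + (9/((p + 3)(p + 4))).
Simplifying, A(p+1) = 3(p + 1)/(p + 4) = 3(p+1)/((p+1) + 3),
which is the closed form with r = p+1.
By induction, the statement is established for all r ≥ 1.

A(r) = 3r/(r + 3)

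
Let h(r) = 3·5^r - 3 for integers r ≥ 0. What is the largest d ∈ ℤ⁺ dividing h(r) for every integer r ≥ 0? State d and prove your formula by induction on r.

d = 12

Computing the first values: h(0) = 0 and h(1) = 12; gcd(0, 12) = 12, so d ≤ 12.
We prove 12 | 3·5^r - 3 for all r ≥ 0 by induction on r.
Base step (r = 0): h(0) = 0 = 12·(0), so 12 | h(0).
Inductive step: assume the claim holds for r = k, i.e. 12 | h(k). Then
h(k+1) = 3·5^(k+1) - 3 = 5·(3·5^k - 3) + 12 = 5·h(k) + 12. The first term is divisible by 12 by the inductive hypothesis, and 12 is divisible by 12. Hence 12 | h(k+1).
This completes the induction.
Therefore the largest such d is 12.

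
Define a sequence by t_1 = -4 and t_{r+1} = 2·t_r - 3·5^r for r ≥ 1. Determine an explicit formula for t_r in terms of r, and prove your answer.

Computing the first terms: t_1 = -4, t_2 = -23, t_3 = -121. This suggests t_r = 2^(r - 1) - 5^r.
Base step (r = 1): the formula gives -4 = -4 = t_1.
Suppose the result is true for r = m, so t_m = 2^(m - 1) - 5^m.
Then t_{m+1} = 2·t_m - 3·5^m = 2·(2^(m - 1) - 5^m) - 3·5^m = 2^m - 5^(m + 1) = 2^((m+1) - 1) - 5^(m+1),
which is the claimed formula at r = m+1.
By the principle of mathematical induction, the result holds for all r ≥ 1.

t_r = 2^(r - 1) - 5^r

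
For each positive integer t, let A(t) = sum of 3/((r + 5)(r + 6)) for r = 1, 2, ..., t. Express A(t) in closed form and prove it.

A(t) = t/(2(t + 6))

We claim A(t) = t/(2(t + 6)) for all t ≥ 1.
Base case (t = 1): A(1) = 1/14, and the closed form gives 1/14. They agree.
Suppose the result is true for t = r, so A(r) = r/(2(r + 6)).
Then A(r+1) = A(r) + (3/((r + 6)(r + 7))) = (r/(2(r + 6))) + (3/((r + 6)(r + 7))).
Simplifying, A(r+1) = (r + 1)/(2(r + 7)) = (r+1)/(2((r+1) + 6)),
which is the closed form with t = r+1.
Hence, by induction on t, the claim holds for every t ≥ 1.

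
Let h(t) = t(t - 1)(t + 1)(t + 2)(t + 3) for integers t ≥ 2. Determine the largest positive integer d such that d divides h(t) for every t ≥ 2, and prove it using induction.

Computing the first values: h(2) = 120 and h(3) = 720; gcd(120, 720) = 120, so d ≤ 120.
We prove 120 | t(t - 1)(t + 1)(t + 2)(t + 3) for all t ≥ 2 by induction on t.
For the base case t = 2: h(2) = 120 = 120·(1), so 120 | h(2).
For the inductive step, assume it holds for an arbitrary r ≥ 2, i.e. 120 | h(r). Then
h(r+1) − h(r) = r·(r+1)·(r+2)·(r+3)·(r+4) − (r-1)·r·(r+1)·(r+2)·(r+3) = r·(r+1)·(r+2)·(r+3)·[(r+4) − (r-1)] = 5·r·(r+1)·(r+2)·(r+3). The product of 4 consecutive integers is divisible by (4)! = 24, so h(r+1) − h(r) is divisible by 5·24 = 120. By the inductive hypothesis 120 | h(r), hence 120 | h(r+1).
By the principle of mathematical induction, the result holds for all t ≥ 2.
Therefore the largest such d is 120.

d = 120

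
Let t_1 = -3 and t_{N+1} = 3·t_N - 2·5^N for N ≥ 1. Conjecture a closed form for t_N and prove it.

t_N = 2·3^(N - 1) - 5^N

Computing the first terms: t_1 = -3, t_2 = -19, t_3 = -107. This suggests t_N = 2·3^(N - 1) - 5^N.
When N = 1: the formula gives -3 = -3 = t_1.
Inductive step: suppose the statement holds for some i ≥ 1, so t_i = 2·3^(i - 1) - 5^i.
Then t_{i+1} = 3·t_i - 2·5^i = 3·(2·3^(i - 1) - 5^i) - 2·5^i = 2·3^i - 5^(i + 1) = 2·3^((i+1) - 1) - 5^(i+1),
which is the claimed formula at N = i+1.
By the principle of mathematical induction, the result holds for all N ≥ 1.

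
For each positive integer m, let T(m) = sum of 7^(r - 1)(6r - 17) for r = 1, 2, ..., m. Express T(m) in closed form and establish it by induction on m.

We claim T(m) = 7^m(m - 3) + 3 for all m ≥ 1.
When m = 1: T(1) = -11, and the closed form gives -11. They agree.
For the inductive step, assume it holds for an arbitrary r ≥ 1, so T(r) = 7^r(r - 3) + 3.
Then T(r+1) = T(r) + (7^r(6r - 11)) = (7^r(r - 3) + 3) + (7^r(6r - 11)).
Simplifying, T(r+1) = 7·7^r·r - 14·7^r + 3 = 7^(r+1)((r+1) - 3) + 3,
which is the closed form with m = r+1.
Hence, by induction on m, the claim holds for every m ≥ 1.

T(m) = 7^m(m - 3) + 3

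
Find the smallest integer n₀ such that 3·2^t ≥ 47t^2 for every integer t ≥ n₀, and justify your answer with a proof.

n₀ = 11

At t = 10: 3072 < 4700, so the inequality fails and n₀ ≥ 11. We prove 3·2^t ≥ 47t^2 for all t ≥ 11.
For the base case t = 11: 3·2^t = 6144 and 47t^2 = 5687, so 6144 ≥ 5687.
For the inductive step, assume it holds for an arbitrary p ≥ 11, so 3·2^p ≥ 47p^2.
Then 3·2^(p + 1) = 2·(3·2^p) ≥ 2·(47p^2).
Also, for p ≥ 11 we have 2·(47p^2) ≥ 47(p+1)^2, since 2 ≥ (1 + 1/p)^2 for all p ≥ 11.
Combining, 3·2^(p + 1) ≥ 47(p+1)^2.
This completes the induction.
Hence the smallest such n₀ is 11.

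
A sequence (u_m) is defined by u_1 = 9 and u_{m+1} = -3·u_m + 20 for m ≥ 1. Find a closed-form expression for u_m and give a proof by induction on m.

u_m = 4(-3)^(m - 1) + 5

Computing the first terms: u_1 = 9, u_2 = -7, u_3 = 41. This suggests u_m = 4(-3)^(m - 1) + 5.
Base case (m = 1): the formula gives 9 = 9 = u_1.
Suppose the result is true for m = i, so u_i = 4(-3)^(i - 1) + 5.
Then u_{i+1} = -3·u_i + 20 = -3·(4(-3)^(i - 1) + 5) + 20 = 4(-3)^i + 5 = 4(-3)^((i+1) - 1) + 5,
which is the claimed formula at m = i+1.
Hence, by induction on m, the claim holds for every m ≥ 1.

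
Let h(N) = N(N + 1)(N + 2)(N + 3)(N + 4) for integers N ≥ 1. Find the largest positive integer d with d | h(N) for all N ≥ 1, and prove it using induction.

Computing the first values: h(1) = 120 and h(2) = 720; gcd(120, 720) = 120, so d ≤ 120.
We prove 120 | N(N + 1)(N + 2)(N + 3)(N + 4) for all N ≥ 1 by induction on N.
When N = 1: h(1) = 120 = 120·(1), so 120 | h(1).
Inductive step: assume the claim holds for N = k, i.e. 120 | h(k). Then
h(k+1) − h(k) = (k+1)·(k+2)·(k+3)·(k+4)·(k+5) − k·(k+1)·(k+2)·(k+3)·(k+4) = (k+1)·(k+2)·(k+3)·(k+4)·[(k+5) − k] = 5·(k+1)·(k+2)·(k+3)·(k+4). The product of 4 consecutive integers is divisible by (4)! = 24, so h(k+1) − h(k) is divisible by 5·24 = 120. By the inductive hypothesis 120 | h(k), hence 120 | h(k+1).
Hence, by induction on N, the claim holds for every N ≥ 1.
Therefore the largest such d is 120.

d = 120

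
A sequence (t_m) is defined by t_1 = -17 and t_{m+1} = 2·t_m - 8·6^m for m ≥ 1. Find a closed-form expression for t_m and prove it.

Computing the first terms: t_1 = -17, t_2 = -82, t_3 = -452. This suggests t_m = -5·2^(m - 1) - 2·6^m.
When m = 1: the formula gives -17 = -17 = t_1.
For the inductive step, assume it holds for an arbitrary i ≥ 1, so t_i = -5·2^(i - 1) - 2·6^i.
Then t_{i+1} = 2·t_i - 8·6^i = 2·(-5·2^(i - 1) - 2·6^i) - 8·6^i = -5·2^i - 2·6^(i + 1) = -5·2^((i+1) - 1) - 2·6^(i+1),
which is the claimed formula at m = i+1.
By the principle of mathematical induction, the result holds for all m ≥ 1.

t_m = -5·2^(m - 1) - 2·6^m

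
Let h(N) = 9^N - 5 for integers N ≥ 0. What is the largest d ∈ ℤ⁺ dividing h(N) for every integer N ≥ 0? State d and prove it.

Computing the first values: h(0) = -4 and h(1) = 4; gcd(-4, 4) = 4, so d ≤ 4.
We prove 4 | 9^N - 5 for all N ≥ 0 by induction on N.
When N = 0: h(0) = -4 = 4·(-1), so 4 | h(0).
Inductive step: assume the claim holds for N = m, i.e. 4 | h(m). Then
h(m+1) = 9^(m+1) - 5 = 9·(9^m - 5) + 40 = 9·h(m) + 40. The first term is divisible by 4 by the inductive hypothesis, and 40 is divisible by 4. Hence 4 | h(m+1).
This completes the induction.
Therefore the largest such d is 4.

d = 4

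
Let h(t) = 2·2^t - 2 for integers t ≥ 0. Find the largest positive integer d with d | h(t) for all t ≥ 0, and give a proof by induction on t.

Computing the first values: h(0) = 0 and h(1) = 2; gcd(0, 2) = 2, so d ≤ 2.
We prove 2 | 2·2^t - 2 for all t ≥ 0 by induction on t.
When t = 0: h(0) = 0 = 2·(0), so 2 | h(0).
Inductive step: assume the claim holds for t = i, i.e. 2 | h(i). Then
h(i+1) = 2·2^(i+1) - 2 = 2·(2·2^i - 2) + 2 = 2·h(i) + 2. The first term is divisible by 2 by the inductive hypothesis, and 2 is divisible by 2. Hence 2 | h(i+1).
By induction, the statement is established for all t ≥ 0.
Therefore the largest such d is 2.

d = 2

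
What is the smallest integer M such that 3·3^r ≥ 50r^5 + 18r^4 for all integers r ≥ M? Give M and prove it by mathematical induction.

M = 15

At r = 14: 14348907 < 27582688, so the inequality fails and M ≥ 15. We prove 3·3^r ≥ 50r^5 + 18r^4 for all r ≥ 15.
Base case (r = 15): 3·3^r = 43046721 and 50r^5 + 18r^4 = 38880000, so 43046721 ≥ 38880000.
Inductive step: assume the claim holds for r = j, so 3·3^j ≥ 50j^5 + 18j^4.
Then 3·3^(j + 1) = 3·(3·3^j) ≥ 3·(50j^5 + 18j^4).
Also, for j ≥ 15 we have 3·(50j^5 + 18j^4) ≥ 50(j+1)^5 + 18(j+1)^4, since 3·(50j^5 + 18j^4) − (50(j+1)^5 + 18(j+1)^4) = 100j^5 - 214j^4 - 572j^3 - 608j^2 - 322j - 68, which is nonnegative for all j ≥ 15.
Combining, 3·3^(j + 1) ≥ 50(j+1)^5 + 18(j+1)^4.
By induction, the statement is established for all r ≥ 15.
Hence the smallest such M is 15.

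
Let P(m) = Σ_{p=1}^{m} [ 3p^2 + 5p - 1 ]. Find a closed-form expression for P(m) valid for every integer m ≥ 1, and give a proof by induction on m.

We claim P(m) = m(m^2 + 4m + 2) for all m ≥ 1.
Base case (m = 1): P(1) = 7, and the closed form gives 7. They agree.
Inductive step: assume the claim holds for m = p, so P(p) = p(p^2 + 4p + 2).
Then P(p+1) = P(p) + (3p^2 + 11p + 7) = (p(p^2 + 4p + 2)) + (3p^2 + 11p + 7).
Simplifying, P(p+1) = (p + 1)(p^2 + 6p + 7) = (p+1)((p+1)^2 + 4(p+1) + 2),
which is the closed form with m = p+1.
Hence, by induction on m, the claim holds for every m ≥ 1.

P(m) = m(m^2 + 4m + 2)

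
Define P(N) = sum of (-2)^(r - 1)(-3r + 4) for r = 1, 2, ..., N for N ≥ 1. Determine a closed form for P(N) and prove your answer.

P(N) = (-2)^N(N - 1) + 1

We claim P(N) = (-2)^N(N - 1) + 1 for all N ≥ 1.
When N = 1: P(1) = 1, and the closed form gives 1. They agree.
For the inductive step, assume it holds for an arbitrary r ≥ 1, so P(r) = (-2)^r(r - 1) + 1.
Then P(r+1) = P(r) + ((-2)^r(-3r + 1)) = ((-2)^r(r - 1) + 1) + ((-2)^r(-3r + 1)).
Simplifying, P(r+1) = (-2)^(r + 1)r + 1 = (-2)^(r+1)((r+1) - 1) + 1,
which is the closed form with N = r+1.
By induction, the statement is established for all N ≥ 1.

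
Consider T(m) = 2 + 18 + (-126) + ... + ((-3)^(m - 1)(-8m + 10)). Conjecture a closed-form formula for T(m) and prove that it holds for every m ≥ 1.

T(m) = 2(-3)^m(m - 1) + 2

We claim T(m) = 2(-3)^m(m - 1) + 2 for all m ≥ 1.
Base step (m = 1): T(1) = 2, and the closed form gives 2. They agree.
Suppose the result is true for m = p, so T(p) = 2(-3)^p(p - 1) + 2.
Then T(p+1) = T(p) + ((-3)^p(-8p + 2)) = (2(-3)^p(p - 1) + 2) + ((-3)^p(-8p + 2)).
Simplifying, T(p+1) = -6(-3)^p·p + 2 = 2(-3)^(p+1)((p+1) - 1) + 2,
which is the closed form with m = p+1.
By induction, the statement is established for all m ≥ 1.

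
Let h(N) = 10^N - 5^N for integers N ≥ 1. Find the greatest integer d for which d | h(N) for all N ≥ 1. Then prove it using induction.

Computing the first values: h(1) = 5 and h(2) = 75; gcd(5, 75) = 5, so d ≤ 5.
We prove 5 | 10^N - 5^N for all N ≥ 1 by induction on N.
Base step (N = 1): h(1) = 5 = 5·(1), so 5 | h(1).
Inductive step: assume the claim holds for N = m, i.e. 5 | h(m). Then
10^{m+1} − 5^{m+1} = 10·10^m − 5·5^m = 10·(10^m − 5^m) + (5)·5^m. The first term is divisible by 5 by the inductive hypothesis, and the second term (5)·5^m is divisible by 5 since 5 | 5. Hence 5 | h(m+1).
Hence, by induction on N, the claim holds for every N ≥ 1.
Therefore the largest such d is 5.

d = 5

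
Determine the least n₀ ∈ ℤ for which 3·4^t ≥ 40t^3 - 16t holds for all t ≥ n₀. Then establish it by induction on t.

At t = 5: 3072 < 4920, so the inequality fails and n₀ ≥ 6. We prove 3·4^t ≥ 40t^3 - 16t for all t ≥ 6.
For the base case t = 6: 3·4^t = 12288 and 40t^3 - 16t = 8544, so 12288 ≥ 8544.
Inductive step: assume the claim holds for t = p, so 3·4^p ≥ 40p^3 - 16p.
Then 3·4^(p + 1) = 4·(3·4^p) ≥ 4·(40p^3 - 16p).
Also, for p ≥ 6 we have 4·(40p^3 - 16p) ≥ 40(p+1)^3 - 16(p+1), since 4·(40p^3 - 16p) − (40(p+1)^3 - 16(p+1)) = 120p^3 - 120p^2 - 168p - 24, which is nonnegative for all p ≥ 6.
Combining, 3·4^(p + 1) ≥ 40(p+1)^3 - 16(p+1).
By the principle of mathematical induction, the result holds for all t ≥ 6.
Hence the smallest such n₀ is 6.

n₀ = 6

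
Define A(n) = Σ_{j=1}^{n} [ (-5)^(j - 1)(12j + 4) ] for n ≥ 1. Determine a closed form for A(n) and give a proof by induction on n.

A(n) = -(-5)^n(2n + 1) + 1

We claim A(n) = -(-5)^n(2n + 1) + 1 for all n ≥ 1.
Base case (n = 1): A(1) = 16, and the closed form gives 16. They agree.
Suppose the result is true for n = j, so A(j) = -(-5)^j(2j + 1) + 1.
Then A(j+1) = A(j) + ((-5)^j(12j + 16)) = (-(-5)^j(2j + 1) + 1) + ((-5)^j(12j + 16)).
Simplifying, A(j+1) = 10(-5)^j·j + 15(-5)^j + 1 = -(-5)^(j+1)(2(j+1) + 1) + 1,
which is the closed form with n = j+1.
Hence, by induction on n, the claim holds for every n ≥ 1.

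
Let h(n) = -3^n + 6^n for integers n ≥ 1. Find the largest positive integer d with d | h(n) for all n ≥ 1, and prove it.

d = 3

Computing the first values: h(1) = 3 and h(2) = 27; gcd(3, 27) = 3, so d ≤ 3.
We prove 3 | -3^n + 6^n for all n ≥ 1 by induction on n.
Base step (n = 1): h(1) = 3 = 3·(1), so 3 | h(1).
Inductive step: assume the claim holds for n = p, i.e. 3 | h(p). Then
6^{p+1} − 3^{p+1} = 6·6^p − 3·3^p = 6·(6^p − 3^p) + (3)·3^p. The first term is divisible by 3 by the inductive hypothesis, and the second term (3)·3^p is divisible by 3 since 3 | 3. Hence 3 | h(p+1).
By the principle of mathematical induction, the result holds for all n ≥ 1.
Therefore the largest such d is 3.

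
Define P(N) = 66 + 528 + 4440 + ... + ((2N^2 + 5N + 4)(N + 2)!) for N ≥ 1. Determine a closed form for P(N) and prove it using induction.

P(N) = (2N + 1)(N + 3)! - 6

We claim P(N) = (2N + 1)(N + 3)! - 6 for all N ≥ 1.
Base case (N = 1): P(1) = 66, and the closed form gives 66. They agree.
Suppose the result is true for N = j, so P(j) = (2j + 1)(j + 3)! - 6.
Then P(j+1) = P(j) + ((2j^2 + 9j + 11)(j + 3)!) = ((2j + 1)(j + 3)! - 6) + ((2j^2 + 9j + 11)(j + 3)!).
Simplifying, P(j+1) = (2(j+1) + 1)((j+1) + 3)! - 6,
which is the closed form with N = j+1.
By induction, the statement is established for all N ≥ 1.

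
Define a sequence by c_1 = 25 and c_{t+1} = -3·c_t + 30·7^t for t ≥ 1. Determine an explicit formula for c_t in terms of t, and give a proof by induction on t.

Computing the first terms: c_1 = 25, c_2 = 135, c_3 = 1065. This suggests c_t = 4(-3)^(t - 1) + 3·7^t.
Base step (t = 1): the formula gives 25 = 25 = c_1.
Suppose the result is true for t = j, so c_j = 4(-3)^(j - 1) + 3·7^j.
Then c_{j+1} = -3·c_j + 30·7^j = -3·(4(-3)^(j - 1) + 3·7^j) + 30·7^j = 4(-3)^j + 3·7^(j + 1) = 4(-3)^((j+1) - 1) + 3·7^(j+1),
which is the claimed formula at t = j+1.
This completes the induction.

c_t = 4(-3)^(t - 1) + 3·7^t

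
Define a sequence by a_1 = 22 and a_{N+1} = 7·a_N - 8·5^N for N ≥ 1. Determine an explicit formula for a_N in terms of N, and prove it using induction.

Computing the first terms: a_1 = 22, a_2 = 114, a_3 = 598. This suggests a_N = 4·5^N + 2·7^(N - 1).
Base case (N = 1): the formula gives 22 = 22 = a_1.
For the inductive step, assume it holds for an arbitrary j ≥ 1, so a_j = 4·5^j + 2·7^(j - 1).
Then a_{j+1} = 7·a_j - 8·5^j = 7·(4·5^j + 2·7^(j - 1)) - 8·5^j = 4·5^(j + 1) + 2·7^j = 4·5^(j+1) + 2·7^((j+1) - 1),
which is the claimed formula at N = j+1.
This completes the induction.

a_N = 4·5^N + 2·7^(N - 1)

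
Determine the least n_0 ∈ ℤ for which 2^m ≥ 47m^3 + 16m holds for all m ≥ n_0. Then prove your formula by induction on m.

At m = 18: 262144 < 274392, so the inequality fails and n_0 ≥ 19. We prove 2^m ≥ 47m^3 + 16m for all m ≥ 19.
For the base case m = 19: 2^m = 524288 and 47m^3 + 16m = 322677, so 524288 ≥ 322677.
Inductive step: assume the claim holds for m = j, so 2^j ≥ 47j^3 + 16j.
Then 2^(j + 1) = 2·(2^j) ≥ 2·(47j^3 + 16j).
Also, for j ≥ 19 we have 2·(47j^3 + 16j) ≥ 47(j+1)^3 + 16(j+1), since 2·(47j^3 + 16j) − (47(j+1)^3 + 16(j+1)) = 47j^3 - 141j^2 - 125j - 63, which is nonnegative for all j ≥ 19.
Combining, 2^(j + 1) ≥ 47(j+1)^3 + 16(j+1).
By induction, the statement is established for all m ≥ 19.
Hence the smallest such n_0 is 19.

n_0 = 19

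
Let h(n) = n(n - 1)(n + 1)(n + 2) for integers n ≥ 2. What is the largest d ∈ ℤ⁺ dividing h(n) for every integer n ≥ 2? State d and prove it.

Computing the first values: h(2) = 24 and h(3) = 120; gcd(24, 120) = 24, so d ≤ 24.
We prove 24 | n(n - 1)(n + 1)(n + 2) for all n ≥ 2 by induction on n.
Base step (n = 2): h(2) = 24 = 24·(1), so 24 | h(2).
For the inductive step, assume it holds for an arbitrary m ≥ 2, i.e. 24 | h(m). Then
h(m+1) − h(m) = m·(m+1)·(m+2)·(m+3) − (m-1)·m·(m+1)·(m+2) = m·(m+1)·(m+2)·[(m+3) − (m-1)] = 4·m·(m+1)·(m+2). The product of 3 consecutive integers is divisible by (3)! = 6, so h(m+1) − h(m) is divisible by 4·6 = 24. By the inductive hypothesis 24 | h(m), hence 24 | h(m+1).
By induction, the statement is established for all n ≥ 2.
Therefore the largest such d is 24.

d = 24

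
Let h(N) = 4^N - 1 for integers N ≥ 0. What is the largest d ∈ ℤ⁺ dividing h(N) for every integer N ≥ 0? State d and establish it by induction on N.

d = 3

Computing the first values: h(0) = 0 and h(1) = 3; gcd(0, 3) = 3, so d ≤ 3.
We prove 3 | 4^N - 1 for all N ≥ 0 by induction on N.
Base step (N = 0): h(0) = 0 = 3·(0), so 3 | h(0).
For the inductive step, assume it holds for an arbitrary m ≥ 0, i.e. 3 | h(m). Then
h(m+1) = 4^(m+1) - 1 = 4·(4^m - 1) + 3 = 4·h(m) + 3. The first term is divisible by 3 by the inductive hypothesis, and 3 is divisible by 3. Hence 3 | h(m+1).
Hence, by induction on N, the claim holds for every N ≥ 0.
Therefore the largest such d is 3.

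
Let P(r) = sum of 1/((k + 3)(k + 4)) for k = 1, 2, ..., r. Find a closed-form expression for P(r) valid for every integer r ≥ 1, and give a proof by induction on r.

P(r) = r/(4(r + 4))

We claim P(r) = r/(4(r + 4)) for all r ≥ 1.
Base step (r = 1): P(1) = 1/20, and the closed form gives 1/20. They agree.
Inductive step: assume the claim holds for r = k, so P(k) = k/(4(k + 4)).
Then P(k+1) = P(k) + (1/((k + 4)(k + 5))) = (k/(4(k + 4))) + (1/((k + 4)(k + 5))).
Simplifying, P(k+1) = (k + 1)/(4(k + 5)) = (k+1)/(4((k+1) + 4)),
which is the closed form with r = k+1.
This completes the induction.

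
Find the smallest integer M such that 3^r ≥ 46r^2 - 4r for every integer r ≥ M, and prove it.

At r = 7: 2187 < 2226, so the inequality fails and M ≥ 8. We prove 3^r ≥ 46r^2 - 4r for all r ≥ 8.
When r = 8: 3^r = 6561 and 46r^2 - 4r = 2912, so 6561 ≥ 2912.
Inductive step: assume the claim holds for r = m, so 3^m ≥ 46m^2 - 4m.
Then 3^(m + 1) = 3·(3^m) ≥ 3·(46m^2 - 4m).
Also, for m ≥ 8 we have 3·(46m^2 - 4m) ≥ 46(m+1)^2 - 4(m+1), since 3·(46m^2 - 4m) − (46(m+1)^2 - 4(m+1)) = 92m^2 - 100m - 42, which is nonnegative for all m ≥ 8.
Combining, 3^(m + 1) ≥ 46(m+1)^2 - 4(m+1).
By induction, the statement is established for all r ≥ 8.
Hence the smallest such M is 8.

M = 8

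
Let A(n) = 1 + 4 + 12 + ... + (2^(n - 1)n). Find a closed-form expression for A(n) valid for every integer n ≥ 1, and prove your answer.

We claim A(n) = 2^n(n - 1) + 1 for all n ≥ 1.
Base step (n = 1): A(1) = 1, and the closed form gives 1. They agree.
For the inductive step, assume it holds for an arbitrary m ≥ 1, so A(m) = 2^m(m - 1) + 1.
Then A(m+1) = A(m) + (2^m(m + 1)) = (2^m(m - 1) + 1) + (2^m(m + 1)).
Simplifying, A(m+1) = 2^(m + 1)m + 1 = 2^(m+1)((m+1) - 1) + 1,
which is the closed form with n = m+1.
By the principle of mathematical induction, the result holds for all n ≥ 1.

A(n) = 2^n(n - 1) + 1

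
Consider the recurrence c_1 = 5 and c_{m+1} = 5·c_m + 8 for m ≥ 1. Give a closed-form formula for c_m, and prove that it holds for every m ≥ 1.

Computing the first terms: c_1 = 5, c_2 = 33, c_3 = 173. This suggests c_m = 7·5^(m - 1) - 2.
When m = 1: the formula gives 5 = 5 = c_1.
Inductive step: assume the claim holds for m = i, so c_i = 7·5^(i - 1) - 2.
Then c_{i+1} = 5·c_i + 8 = 5·(7·5^(i - 1) - 2) + 8 = 7·5^i - 2 = 7·5^((i+1) - 1) - 2,
which is the claimed formula at m = i+1.
This completes the induction.

c_m = 7·5^(m - 1) - 2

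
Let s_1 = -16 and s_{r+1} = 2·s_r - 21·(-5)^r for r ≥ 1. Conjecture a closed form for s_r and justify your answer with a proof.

Computing the first terms: s_1 = -16, s_2 = 73, s_3 = -379. This suggests s_r = 3(-5)^r - 2^(r - 1).
For the base case r = 1: the formula gives -16 = -16 = s_1.
Suppose the result is true for r = m, so s_m = 3(-5)^m - 2^(m - 1).
Then s_{m+1} = 2·s_m - 21·(-5)^m = 2·(3(-5)^m - 2^(m - 1)) - 21·(-5)^m = 3(-5)^(m + 1) - 2^m = 3(-5)^(m+1) - 2^((m+1) - 1),
which is the claimed formula at r = m+1.
This completes the induction.

s_r = 3(-5)^r - 2^(r - 1)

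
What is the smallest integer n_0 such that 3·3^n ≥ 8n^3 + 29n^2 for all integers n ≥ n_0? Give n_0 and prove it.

n_0 = 7

At n = 6: 2187 < 2772, so the inequality fails and n_0 ≥ 7. We prove 3·3^n ≥ 8n^3 + 29n^2 for all n ≥ 7.
Base case (n = 7): 3·3^n = 6561 and 8n^3 + 29n^2 = 4165, so 6561 ≥ 4165.
Inductive step: assume the claim holds for n = k, so 3·3^k ≥ 8k^3 + 29k^2.
Then 3·3^(k + 1) = 3·(3·3^k) ≥ 3·(8k^3 + 29k^2).
Also, for k ≥ 7 we have 3·(8k^3 + 29k^2) ≥ 8(k+1)^3 + 29(k+1)^2, since 3·(8k^3 + 29k^2) − (8(k+1)^3 + 29(k+1)^2) = 16k^3 + 34k^2 - 82k - 37, which is nonnegative for all k ≥ 7.
Combining, 3·3^(k + 1) ≥ 8(k+1)^3 + 29(k+1)^2.
By induction, the statement is established for all n ≥ 7.
Hence the smallest such n_0 is 7.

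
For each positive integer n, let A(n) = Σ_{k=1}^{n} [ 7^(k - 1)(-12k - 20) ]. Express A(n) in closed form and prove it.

A(n) = -7^n(2n + 3) + 3

We claim A(n) = -7^n(2n + 3) + 3 for all n ≥ 1.
Base case (n = 1): A(1) = -32, and the closed form gives -32. They agree.
For the inductive step, assume it holds for an arbitrary k ≥ 1, so A(k) = -7^k(2k + 3) + 3.
Then A(k+1) = A(k) + (7^k(-12k - 32)) = (-7^k(2k + 3) + 3) + (7^k(-12k - 32)).
Simplifying, A(k+1) = -14·7^k·k - 35·7^k + 3 = -7^(k+1)(2(k+1) + 3) + 3,
which is the closed form with n = k+1.
By the principle of mathematical induction, the result holds for all n ≥ 1.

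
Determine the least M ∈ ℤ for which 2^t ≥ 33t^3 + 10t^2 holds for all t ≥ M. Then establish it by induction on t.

M = 18

At t = 17: 131072 < 165019, so the inequality fails and M ≥ 18. We prove 2^t ≥ 33t^3 + 10t^2 for all t ≥ 18.
Base case (t = 18): 2^t = 262144 and 33t^3 + 10t^2 = 195696, so 262144 ≥ 195696.
Inductive step: assume the claim holds for t = i, so 2^i ≥ 33i^3 + 10i^2.
Then 2^(i + 1) = 2·(2^i) ≥ 2·(33i^3 + 10i^2).
Also, for i ≥ 18 we have 2·(33i^3 + 10i^2) ≥ 33(i+1)^3 + 10(i+1)^2, since 2·(33i^3 + 10i^2) − (33(i+1)^3 + 10(i+1)^2) = 33i^3 - 89i^2 - 119i - 43, which is nonnegative for all i ≥ 18.
Combining, 2^(i + 1) ≥ 33(i+1)^3 + 10(i+1)^2.
By induction, the statement is established for all t ≥ 18.
Hence the smallest such M is 18.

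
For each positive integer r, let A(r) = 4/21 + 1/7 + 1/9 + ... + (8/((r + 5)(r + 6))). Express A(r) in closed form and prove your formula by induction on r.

We claim A(r) = 4r/(3(r + 6)) for all r ≥ 1.
Base step (r = 1): A(1) = 4/21, and the closed form gives 4/21. They agree.
Suppose the result is true for r = p, so A(p) = 4p/(3(p + 6)).
Then A(p+1) = A(p) + (8/((p + 6)(p + 7))) = (4p/(3(p + 6))) + (8/((p + 6)(p + 7))).
Simplifying, A(p+1) = 4(p + 1)/(3(p + 7)) = 4(p+1)/(3((p+1) + 6)),
which is the closed form with r = p+1.
By induction, the statement is established for all r ≥ 1.

A(r) = 4r/(3(r + 6))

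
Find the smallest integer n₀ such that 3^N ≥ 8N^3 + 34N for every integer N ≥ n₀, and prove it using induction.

At N = 7: 2187 < 2982, so the inequality fails and n₀ ≥ 8. We prove 3^N ≥ 8N^3 + 34N for all N ≥ 8.
When N = 8: 3^N = 6561 and 8N^3 + 34N = 4368, so 6561 ≥ 4368.
Inductive step: assume the claim holds for N = m, so 3^m ≥ 8m^3 + 34m.
Then 3^(m + 1) = 3·(3^m) ≥ 3·(8m^3 + 34m).
Also, for m ≥ 8 we have 3·(8m^3 + 34m) ≥ 8(m+1)^3 + 34(m+1), since 3·(8m^3 + 34m) − (8(m+1)^3 + 34(m+1)) = 16m^3 - 24m^2 + 44m - 42, which is nonnegative for all m ≥ 8.
Combining, 3^(m + 1) ≥ 8(m+1)^3 + 34(m+1).
Hence, by induction on N, the claim holds for every N ≥ 8.
Hence the smallest such n₀ is 8.

n₀ = 8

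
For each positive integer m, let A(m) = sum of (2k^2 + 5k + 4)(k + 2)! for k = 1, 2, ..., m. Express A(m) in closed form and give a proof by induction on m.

We claim A(m) = (2m + 1)(m + 3)! - 6 for all m ≥ 1.
Base case (m = 1): A(1) = 66, and the closed form gives 66. They agree.
Inductive step: assume the claim holds for m = k, so A(k) = (2k + 1)(k + 3)! - 6.
Then A(k+1) = A(k) + ((2k^2 + 9k + 11)(k + 3)!) = ((2k + 1)(k + 3)! - 6) + ((2k^2 + 9k + 11)(k + 3)!).
Simplifying, A(k+1) = (2(k+1) + 1)((k+1) + 3)! - 6,
which is the closed form with m = k+1.
Hence, by induction on m, the claim holds for every m ≥ 1.

A(m) = (2m + 1)(m + 3)! - 6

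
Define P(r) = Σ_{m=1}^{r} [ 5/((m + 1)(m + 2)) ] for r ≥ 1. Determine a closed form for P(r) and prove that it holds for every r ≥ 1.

We claim P(r) = 5r/(2(r + 2)) for all r ≥ 1.
Base step (r = 1): P(1) = 5/6, and the closed form gives 5/6. They agree.
Inductive step: assume the claim holds for r = m, so P(m) = 5m/(2(m + 2)).
Then P(m+1) = P(m) + (5/((m + 2)(m + 3))) = (5m/(2(m + 2))) + (5/((m + 2)(m + 3))).
Simplifying, P(m+1) = 5(m + 1)/(2(m + 3)) = 5(m+1)/(2((m+1) + 2)),
which is the closed form with r = m+1.
By induction, the statement is established for all r ≥ 1.

P(r) = 5r/(2(r + 2))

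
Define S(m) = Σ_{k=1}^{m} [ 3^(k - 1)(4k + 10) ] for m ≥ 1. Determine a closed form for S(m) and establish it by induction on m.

We claim S(m) = 2·3^m(m + 2) - 4 for all m ≥ 1.
For the base case m = 1: S(1) = 14, and the closed form gives 14. They agree.
Suppose the result is true for m = k, so S(k) = 2·3^k(k + 2) - 4.
Then S(k+1) = S(k) + (3^k(4k + 14)) = (2·3^k(k + 2) - 4) + (3^k(4k + 14)).
Simplifying, S(k+1) = 6·3^k·k + 18·3^k - 4 = 2·3^(k+1)((k+1) + 2) - 4,
which is the closed form with m = k+1.
Hence, by induction on m, the claim holds for every m ≥ 1.

S(m) = 2·3^m(m + 2) - 4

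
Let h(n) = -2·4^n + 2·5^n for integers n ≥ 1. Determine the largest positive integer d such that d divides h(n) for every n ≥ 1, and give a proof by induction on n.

d = 2

Computing the first values: h(1) = 2 and h(2) = 18; gcd(2, 18) = 2, so d ≤ 2.
We prove 2 | -2·4^n + 2·5^n for all n ≥ 1 by induction on n.
For the base case n = 1: h(1) = 2 = 2·(1), so 2 | h(1).
Inductive step: assume the claim holds for n = p, i.e. 2 | h(p). Then
h(p+1) − 5·h(p) = (-2·4^(p+1) + 2·5^(p+1)) − 5·(-2·4^p + 2·5^p) = (-2)·4^p·(4 − 5) = (2)·4^p. Since 2 | h(p) by the inductive hypothesis, 2 | 5·h(p); and 2 | 2 since 2 = 2·1. Therefore 2 | h(p+1).
By induction, the statement is established for all n ≥ 1.
Therefore the largest such d is 2.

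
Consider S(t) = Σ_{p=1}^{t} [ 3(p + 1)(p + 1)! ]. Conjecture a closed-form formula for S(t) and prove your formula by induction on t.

S(t) = 3(t + 2)! - 6

We claim S(t) = 3(t + 2)! - 6 for all t ≥ 1.
Base step (t = 1): S(1) = 12, and the closed form gives 12. They agree.
For the inductive step, assume it holds for an arbitrary p ≥ 1, so S(p) = 3(p + 2)! - 6.
Then S(p+1) = S(p) + (3(p + 2)(p + 2)!) = (3(p + 2)! - 6) + (3(p + 2)(p + 2)!).
Simplifying, S(p+1) = 3((p+1) + 2)! - 6,
which is the closed form with t = p+1.
By induction, the statement is established for all t ≥ 1.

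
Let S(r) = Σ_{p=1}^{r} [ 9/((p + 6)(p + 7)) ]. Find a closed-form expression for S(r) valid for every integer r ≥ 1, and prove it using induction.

S(r) = 9r/(7(r + 7))

We claim S(r) = 9r/(7(r + 7)) for all r ≥ 1.
Base step (r = 1): S(1) = 9/56, and the closed form gives 9/56. They agree.
Inductive step: suppose the statement holds for some p ≥ 1, so S(p) = 9p/(7(p + 7)).
Then S(p+1) = S(p) + (9/((p + 7)(p + 8))) = (9p/(7(p + 7))) + (9/((p + 7)(p + 8))).
Simplifying, S(p+1) = 9(p + 1)/(7(p + 8)) = 9(p+1)/(7((p+1) + 7)),
which is the closed form with r = p+1.
This completes the induction.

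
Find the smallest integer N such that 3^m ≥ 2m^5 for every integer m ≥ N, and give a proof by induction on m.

N = 12

At m = 11: 177147 < 322102, so the inequality fails and N ≥ 12. We prove 3^m ≥ 2m^5 for all m ≥ 12.
When m = 12: 3^m = 531441 and 2m^5 = 497664, so 531441 ≥ 497664.
Suppose the result is true for m = j, so 3^j ≥ 2j^5.
Then 3^(j + 1) = 3·(3^j) ≥ 3·(2j^5).
Also, for j ≥ 12 we have 3·(2j^5) ≥ 2(j+1)^5, since 3 ≥ (1 + 1/j)^5 for all j ≥ 12.
Combining, 3^(j + 1) ≥ 2(j+1)^5.
By the principle of mathematical induction, the result holds for all m ≥ 12.
Hence the smallest such N is 12.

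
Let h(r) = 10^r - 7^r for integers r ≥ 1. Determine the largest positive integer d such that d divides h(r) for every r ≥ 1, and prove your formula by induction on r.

d = 3

Computing the first values: h(1) = 3 and h(2) = 51; gcd(3, 51) = 3, so d ≤ 3.
We prove 3 | 10^r - 7^r for all r ≥ 1 by induction on r.
Base case (r = 1): h(1) = 3 = 3·(1), so 3 | h(1).
Suppose the result is true for r = p, i.e. 3 | h(p). Then
10^{p+1} − 7^{p+1} = 10·10^p − 7·7^p = 10·(10^p − 7^p) + (3)·7^p. The first term is divisible by 3 by the inductive hypothesis, and the second term (3)·7^p is divisible by 3 since 3 | 3. Hence 3 | h(p+1).
Hence, by induction on r, the claim holds for every r ≥ 1.
Therefore the largest such d is 3.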